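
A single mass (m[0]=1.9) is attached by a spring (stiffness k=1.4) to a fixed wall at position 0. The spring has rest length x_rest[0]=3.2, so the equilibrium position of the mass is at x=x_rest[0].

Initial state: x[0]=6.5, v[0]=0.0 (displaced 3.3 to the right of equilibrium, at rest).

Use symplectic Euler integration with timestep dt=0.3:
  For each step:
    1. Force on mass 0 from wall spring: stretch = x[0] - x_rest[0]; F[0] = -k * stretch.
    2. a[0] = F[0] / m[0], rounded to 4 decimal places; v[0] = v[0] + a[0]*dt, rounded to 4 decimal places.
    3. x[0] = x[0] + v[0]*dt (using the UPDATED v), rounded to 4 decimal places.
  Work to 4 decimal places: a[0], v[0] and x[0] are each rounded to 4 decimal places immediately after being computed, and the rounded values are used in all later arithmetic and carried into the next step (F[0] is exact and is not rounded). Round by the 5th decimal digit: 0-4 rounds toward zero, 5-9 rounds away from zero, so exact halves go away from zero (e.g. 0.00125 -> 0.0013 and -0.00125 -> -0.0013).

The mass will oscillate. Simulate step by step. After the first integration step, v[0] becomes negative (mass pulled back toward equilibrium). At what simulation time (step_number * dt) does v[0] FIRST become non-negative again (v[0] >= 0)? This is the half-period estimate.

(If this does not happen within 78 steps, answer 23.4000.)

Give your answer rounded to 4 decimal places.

Answer: 3.9000

Derivation:
Step 0: x=[6.5000] v=[0.0000]
Step 1: x=[6.2812] v=[-0.7295]
Step 2: x=[5.8580] v=[-1.4106]
Step 3: x=[5.2585] v=[-1.9982]
Step 4: x=[4.5225] v=[-2.4532]
Step 5: x=[3.6988] v=[-2.7456]
Step 6: x=[2.8420] v=[-2.8559]
Step 7: x=[2.0090] v=[-2.7768]
Step 8: x=[1.2550] v=[-2.5135]
Step 9: x=[0.6300] v=[-2.0835]
Step 10: x=[0.1754] v=[-1.5154]
Step 11: x=[-0.0786] v=[-0.8468]
Step 12: x=[-0.1152] v=[-0.1221]
Step 13: x=[0.0680] v=[0.6107]
First v>=0 after going negative at step 13, time=3.9000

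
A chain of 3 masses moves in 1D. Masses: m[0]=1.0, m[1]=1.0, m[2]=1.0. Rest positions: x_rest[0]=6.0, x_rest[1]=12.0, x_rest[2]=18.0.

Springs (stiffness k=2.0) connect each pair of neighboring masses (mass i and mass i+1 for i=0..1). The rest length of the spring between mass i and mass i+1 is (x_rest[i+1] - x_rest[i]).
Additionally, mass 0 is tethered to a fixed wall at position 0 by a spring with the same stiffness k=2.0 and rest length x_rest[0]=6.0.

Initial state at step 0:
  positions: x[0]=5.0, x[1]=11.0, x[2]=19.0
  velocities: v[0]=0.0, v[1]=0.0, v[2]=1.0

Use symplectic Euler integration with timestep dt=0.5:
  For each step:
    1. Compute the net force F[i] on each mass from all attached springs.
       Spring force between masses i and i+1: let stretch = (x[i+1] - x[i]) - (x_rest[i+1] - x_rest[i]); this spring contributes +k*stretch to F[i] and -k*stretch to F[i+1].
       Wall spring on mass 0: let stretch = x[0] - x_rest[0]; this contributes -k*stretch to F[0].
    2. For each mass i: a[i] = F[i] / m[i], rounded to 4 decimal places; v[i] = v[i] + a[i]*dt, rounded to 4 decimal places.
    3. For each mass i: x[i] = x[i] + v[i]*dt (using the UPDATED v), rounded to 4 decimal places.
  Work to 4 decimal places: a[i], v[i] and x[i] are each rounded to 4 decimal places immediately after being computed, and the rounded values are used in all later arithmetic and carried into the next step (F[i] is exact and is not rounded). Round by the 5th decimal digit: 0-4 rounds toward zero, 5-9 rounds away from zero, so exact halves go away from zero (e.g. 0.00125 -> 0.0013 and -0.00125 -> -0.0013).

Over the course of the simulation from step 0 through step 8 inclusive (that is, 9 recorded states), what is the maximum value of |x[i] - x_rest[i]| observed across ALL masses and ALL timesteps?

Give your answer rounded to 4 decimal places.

Answer: 1.6251

Derivation:
Step 0: x=[5.0000 11.0000 19.0000] v=[0.0000 0.0000 1.0000]
Step 1: x=[5.5000 12.0000 18.5000] v=[1.0000 2.0000 -1.0000]
Step 2: x=[6.5000 13.0000 17.7500] v=[2.0000 2.0000 -1.5000]
Step 3: x=[7.5000 13.1250 17.6250] v=[2.0000 0.2500 -0.2500]
Step 4: x=[7.5625 12.6875 18.2500] v=[0.1250 -0.8750 1.2500]
Step 5: x=[6.4063 12.4688 19.0938] v=[-2.3125 -0.4375 1.6875]
Step 6: x=[5.0782 12.5313 19.6251] v=[-2.6563 0.1250 1.0625]
Step 7: x=[4.9375 12.4142 19.6095] v=[-0.2814 -0.2343 -0.0313]
Step 8: x=[6.0664 12.1564 18.9962] v=[2.2578 -0.5157 -1.2266]
Max displacement = 1.6251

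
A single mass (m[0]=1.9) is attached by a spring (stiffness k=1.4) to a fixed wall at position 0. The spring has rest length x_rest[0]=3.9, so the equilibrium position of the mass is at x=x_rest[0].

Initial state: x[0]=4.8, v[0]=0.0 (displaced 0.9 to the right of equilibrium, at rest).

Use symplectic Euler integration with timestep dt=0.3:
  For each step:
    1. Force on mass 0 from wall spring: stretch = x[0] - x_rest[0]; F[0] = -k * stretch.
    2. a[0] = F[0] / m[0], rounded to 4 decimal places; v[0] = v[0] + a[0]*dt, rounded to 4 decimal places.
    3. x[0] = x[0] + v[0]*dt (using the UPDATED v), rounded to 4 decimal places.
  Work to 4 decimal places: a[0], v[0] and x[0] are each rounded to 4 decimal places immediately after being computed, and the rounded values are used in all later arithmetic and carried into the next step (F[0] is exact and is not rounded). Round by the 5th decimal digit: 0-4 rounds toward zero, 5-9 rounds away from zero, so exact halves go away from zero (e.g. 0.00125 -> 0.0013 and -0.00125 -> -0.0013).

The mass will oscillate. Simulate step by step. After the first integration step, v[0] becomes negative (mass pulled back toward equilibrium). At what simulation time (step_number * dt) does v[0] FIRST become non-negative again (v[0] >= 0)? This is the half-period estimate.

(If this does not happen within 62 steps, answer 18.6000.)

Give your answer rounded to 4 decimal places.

Step 0: x=[4.8000] v=[0.0000]
Step 1: x=[4.7403] v=[-0.1990]
Step 2: x=[4.6249] v=[-0.3848]
Step 3: x=[4.4614] v=[-0.5450]
Step 4: x=[4.2607] v=[-0.6691]
Step 5: x=[4.0361] v=[-0.7488]
Step 6: x=[3.8024] v=[-0.7789]
Step 7: x=[3.5752] v=[-0.7573]
Step 8: x=[3.3696] v=[-0.6855]
Step 9: x=[3.1991] v=[-0.5683]
Step 10: x=[3.0751] v=[-0.4134]
Step 11: x=[3.0058] v=[-0.2311]
Step 12: x=[2.9958] v=[-0.0334]
Step 13: x=[3.0458] v=[0.1665]
First v>=0 after going negative at step 13, time=3.9000

Answer: 3.9000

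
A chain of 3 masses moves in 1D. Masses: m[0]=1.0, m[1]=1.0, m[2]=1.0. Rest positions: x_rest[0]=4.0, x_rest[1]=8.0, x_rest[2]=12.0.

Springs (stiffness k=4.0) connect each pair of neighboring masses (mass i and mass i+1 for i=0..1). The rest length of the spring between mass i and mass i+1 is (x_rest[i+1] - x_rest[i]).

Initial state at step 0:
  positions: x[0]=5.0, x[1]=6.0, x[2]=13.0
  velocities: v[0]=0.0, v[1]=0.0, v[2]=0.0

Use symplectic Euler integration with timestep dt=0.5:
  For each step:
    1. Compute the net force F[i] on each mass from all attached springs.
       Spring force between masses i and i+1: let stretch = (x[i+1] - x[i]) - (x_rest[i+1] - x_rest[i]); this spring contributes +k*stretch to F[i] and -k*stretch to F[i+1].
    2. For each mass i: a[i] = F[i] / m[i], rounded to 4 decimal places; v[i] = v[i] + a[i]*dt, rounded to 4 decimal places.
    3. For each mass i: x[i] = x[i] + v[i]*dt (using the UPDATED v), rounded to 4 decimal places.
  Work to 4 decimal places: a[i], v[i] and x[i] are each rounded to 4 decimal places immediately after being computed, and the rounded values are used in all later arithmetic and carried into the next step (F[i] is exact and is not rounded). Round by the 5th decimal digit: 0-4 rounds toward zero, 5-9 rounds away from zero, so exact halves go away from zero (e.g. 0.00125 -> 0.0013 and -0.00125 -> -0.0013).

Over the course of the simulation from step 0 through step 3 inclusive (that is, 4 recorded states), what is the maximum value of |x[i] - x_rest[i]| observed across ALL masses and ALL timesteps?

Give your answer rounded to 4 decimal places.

Step 0: x=[5.0000 6.0000 13.0000] v=[0.0000 0.0000 0.0000]
Step 1: x=[2.0000 12.0000 10.0000] v=[-6.0000 12.0000 -6.0000]
Step 2: x=[5.0000 6.0000 13.0000] v=[6.0000 -12.0000 6.0000]
Step 3: x=[5.0000 6.0000 13.0000] v=[0.0000 0.0000 0.0000]
Max displacement = 4.0000

Answer: 4.0000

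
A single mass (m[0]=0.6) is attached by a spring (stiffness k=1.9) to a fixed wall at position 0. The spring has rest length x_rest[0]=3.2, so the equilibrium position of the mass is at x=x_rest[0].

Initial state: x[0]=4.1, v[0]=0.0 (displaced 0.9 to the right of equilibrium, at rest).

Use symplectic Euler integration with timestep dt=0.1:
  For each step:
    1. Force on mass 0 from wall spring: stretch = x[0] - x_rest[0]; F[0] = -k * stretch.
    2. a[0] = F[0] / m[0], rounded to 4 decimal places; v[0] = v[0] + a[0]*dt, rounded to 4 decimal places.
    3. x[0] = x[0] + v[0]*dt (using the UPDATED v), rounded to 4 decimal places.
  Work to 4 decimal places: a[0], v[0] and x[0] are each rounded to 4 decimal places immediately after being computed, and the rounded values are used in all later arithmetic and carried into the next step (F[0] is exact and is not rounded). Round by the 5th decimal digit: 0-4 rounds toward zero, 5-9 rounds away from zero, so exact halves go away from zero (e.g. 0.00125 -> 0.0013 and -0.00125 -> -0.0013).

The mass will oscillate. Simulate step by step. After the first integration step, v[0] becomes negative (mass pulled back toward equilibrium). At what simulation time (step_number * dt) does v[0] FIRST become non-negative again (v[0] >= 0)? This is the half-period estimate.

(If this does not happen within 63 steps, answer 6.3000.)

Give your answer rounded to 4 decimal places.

Answer: 1.8000

Derivation:
Step 0: x=[4.1000] v=[0.0000]
Step 1: x=[4.0715] v=[-0.2850]
Step 2: x=[4.0154] v=[-0.5610]
Step 3: x=[3.9335] v=[-0.8192]
Step 4: x=[3.8284] v=[-1.0515]
Step 5: x=[3.7034] v=[-1.2505]
Step 6: x=[3.5624] v=[-1.4099]
Step 7: x=[3.4099] v=[-1.5247]
Step 8: x=[3.2508] v=[-1.5912]
Step 9: x=[3.0901] v=[-1.6073]
Step 10: x=[2.9329] v=[-1.5725]
Step 11: x=[2.7841] v=[-1.4879]
Step 12: x=[2.6485] v=[-1.3562]
Step 13: x=[2.5303] v=[-1.1816]
Step 14: x=[2.4334] v=[-0.9695]
Step 15: x=[2.3607] v=[-0.7267]
Step 16: x=[2.3146] v=[-0.4609]
Step 17: x=[2.2966] v=[-0.1805]
Step 18: x=[2.3072] v=[0.1056]
First v>=0 after going negative at step 18, time=1.8000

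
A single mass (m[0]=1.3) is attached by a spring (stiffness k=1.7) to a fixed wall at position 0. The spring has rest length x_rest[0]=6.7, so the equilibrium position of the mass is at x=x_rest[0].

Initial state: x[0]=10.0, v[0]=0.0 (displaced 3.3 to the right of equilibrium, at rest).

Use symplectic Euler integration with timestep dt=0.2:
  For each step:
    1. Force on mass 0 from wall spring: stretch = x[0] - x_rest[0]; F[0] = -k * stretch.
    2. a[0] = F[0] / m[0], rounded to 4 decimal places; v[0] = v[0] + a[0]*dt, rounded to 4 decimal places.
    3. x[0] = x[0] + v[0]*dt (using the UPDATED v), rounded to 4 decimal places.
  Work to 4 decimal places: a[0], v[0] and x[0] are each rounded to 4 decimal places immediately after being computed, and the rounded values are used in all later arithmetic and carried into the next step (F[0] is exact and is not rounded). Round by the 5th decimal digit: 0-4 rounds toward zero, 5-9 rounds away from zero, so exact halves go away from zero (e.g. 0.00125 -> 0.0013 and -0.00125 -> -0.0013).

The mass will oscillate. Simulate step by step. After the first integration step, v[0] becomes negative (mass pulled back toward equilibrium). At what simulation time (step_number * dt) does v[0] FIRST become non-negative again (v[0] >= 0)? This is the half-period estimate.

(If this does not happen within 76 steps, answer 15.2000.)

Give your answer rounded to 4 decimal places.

Answer: 2.8000

Derivation:
Step 0: x=[10.0000] v=[0.0000]
Step 1: x=[9.8274] v=[-0.8631]
Step 2: x=[9.4912] v=[-1.6810]
Step 3: x=[9.0090] v=[-2.4110]
Step 4: x=[8.4060] v=[-3.0149]
Step 5: x=[7.7138] v=[-3.4611]
Step 6: x=[6.9686] v=[-3.7262]
Step 7: x=[6.2093] v=[-3.7964]
Step 8: x=[5.4757] v=[-3.6681]
Step 9: x=[4.8061] v=[-3.3479]
Step 10: x=[4.2356] v=[-2.8526]
Step 11: x=[3.7940] v=[-2.2081]
Step 12: x=[3.5044] v=[-1.4481]
Step 13: x=[3.3819] v=[-0.6123]
Step 14: x=[3.4330] v=[0.2555]
First v>=0 after going negative at step 14, time=2.8000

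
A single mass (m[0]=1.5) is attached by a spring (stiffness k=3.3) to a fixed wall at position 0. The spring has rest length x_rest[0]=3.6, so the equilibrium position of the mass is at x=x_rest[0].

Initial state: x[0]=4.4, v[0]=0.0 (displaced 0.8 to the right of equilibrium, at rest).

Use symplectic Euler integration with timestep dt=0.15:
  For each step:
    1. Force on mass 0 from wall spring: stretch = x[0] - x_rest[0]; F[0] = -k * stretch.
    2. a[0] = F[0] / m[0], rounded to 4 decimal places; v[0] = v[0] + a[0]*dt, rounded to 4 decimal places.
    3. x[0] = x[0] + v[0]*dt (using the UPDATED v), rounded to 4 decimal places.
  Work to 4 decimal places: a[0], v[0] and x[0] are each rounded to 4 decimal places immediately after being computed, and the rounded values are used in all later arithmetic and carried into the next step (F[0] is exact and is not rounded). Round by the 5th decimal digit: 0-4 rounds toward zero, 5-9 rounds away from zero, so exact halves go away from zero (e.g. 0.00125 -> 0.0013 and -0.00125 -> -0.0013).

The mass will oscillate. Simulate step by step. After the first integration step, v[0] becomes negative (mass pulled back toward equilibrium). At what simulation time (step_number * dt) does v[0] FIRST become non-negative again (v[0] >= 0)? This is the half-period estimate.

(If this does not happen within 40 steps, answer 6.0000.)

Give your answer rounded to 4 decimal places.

Step 0: x=[4.4000] v=[0.0000]
Step 1: x=[4.3604] v=[-0.2640]
Step 2: x=[4.2832] v=[-0.5149]
Step 3: x=[4.1721] v=[-0.7404]
Step 4: x=[4.0327] v=[-0.9292]
Step 5: x=[3.8719] v=[-1.0720]
Step 6: x=[3.6976] v=[-1.1617]
Step 7: x=[3.5185] v=[-1.1939]
Step 8: x=[3.3435] v=[-1.1670]
Step 9: x=[3.1811] v=[-1.0824]
Step 10: x=[3.0395] v=[-0.9442]
Step 11: x=[2.9256] v=[-0.7592]
Step 12: x=[2.8451] v=[-0.5366]
Step 13: x=[2.8020] v=[-0.2875]
Step 14: x=[2.7984] v=[-0.0242]
Step 15: x=[2.8344] v=[0.2403]
First v>=0 after going negative at step 15, time=2.2500

Answer: 2.2500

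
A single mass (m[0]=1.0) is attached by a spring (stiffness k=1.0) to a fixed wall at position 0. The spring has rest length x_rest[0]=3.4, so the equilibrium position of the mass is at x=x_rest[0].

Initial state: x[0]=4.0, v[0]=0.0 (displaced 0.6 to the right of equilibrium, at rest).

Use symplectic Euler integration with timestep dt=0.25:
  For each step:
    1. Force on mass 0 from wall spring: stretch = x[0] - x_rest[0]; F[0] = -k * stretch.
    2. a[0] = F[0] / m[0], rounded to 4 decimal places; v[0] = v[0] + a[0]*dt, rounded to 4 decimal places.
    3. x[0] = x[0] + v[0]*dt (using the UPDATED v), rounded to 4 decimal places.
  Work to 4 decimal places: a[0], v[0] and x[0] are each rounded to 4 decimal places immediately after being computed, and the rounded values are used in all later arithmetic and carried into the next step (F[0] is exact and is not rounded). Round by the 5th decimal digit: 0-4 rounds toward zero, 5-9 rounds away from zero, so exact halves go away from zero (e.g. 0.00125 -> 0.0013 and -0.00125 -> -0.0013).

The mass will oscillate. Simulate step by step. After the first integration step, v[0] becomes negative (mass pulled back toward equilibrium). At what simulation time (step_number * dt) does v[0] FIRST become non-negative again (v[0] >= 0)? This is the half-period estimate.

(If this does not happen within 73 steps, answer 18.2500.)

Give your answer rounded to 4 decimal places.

Answer: 3.2500

Derivation:
Step 0: x=[4.0000] v=[0.0000]
Step 1: x=[3.9625] v=[-0.1500]
Step 2: x=[3.8899] v=[-0.2906]
Step 3: x=[3.7866] v=[-0.4131]
Step 4: x=[3.6592] v=[-0.5098]
Step 5: x=[3.5156] v=[-0.5746]
Step 6: x=[3.3647] v=[-0.6035]
Step 7: x=[3.2160] v=[-0.5947]
Step 8: x=[3.0788] v=[-0.5487]
Step 9: x=[2.9617] v=[-0.4684]
Step 10: x=[2.8720] v=[-0.3588]
Step 11: x=[2.8153] v=[-0.2268]
Step 12: x=[2.7952] v=[-0.0806]
Step 13: x=[2.8129] v=[0.0706]
First v>=0 after going negative at step 13, time=3.2500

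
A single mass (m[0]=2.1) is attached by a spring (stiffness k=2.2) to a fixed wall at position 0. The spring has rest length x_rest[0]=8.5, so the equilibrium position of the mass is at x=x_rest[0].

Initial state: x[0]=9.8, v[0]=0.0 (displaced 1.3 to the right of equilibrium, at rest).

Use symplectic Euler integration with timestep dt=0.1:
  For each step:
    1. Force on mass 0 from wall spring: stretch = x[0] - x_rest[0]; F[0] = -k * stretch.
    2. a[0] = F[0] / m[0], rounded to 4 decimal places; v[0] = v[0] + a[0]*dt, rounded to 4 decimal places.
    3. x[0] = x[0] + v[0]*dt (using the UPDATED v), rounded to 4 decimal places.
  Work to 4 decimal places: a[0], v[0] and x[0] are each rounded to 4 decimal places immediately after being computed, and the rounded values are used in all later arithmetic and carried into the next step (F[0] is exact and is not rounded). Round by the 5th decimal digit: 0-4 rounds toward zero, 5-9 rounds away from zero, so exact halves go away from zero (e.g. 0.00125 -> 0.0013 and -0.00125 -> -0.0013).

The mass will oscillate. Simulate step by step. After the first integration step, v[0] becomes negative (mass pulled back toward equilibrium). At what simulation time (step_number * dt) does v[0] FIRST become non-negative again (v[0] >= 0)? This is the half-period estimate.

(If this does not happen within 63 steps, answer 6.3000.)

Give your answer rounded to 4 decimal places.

Answer: 3.1000

Derivation:
Step 0: x=[9.8000] v=[0.0000]
Step 1: x=[9.7864] v=[-0.1362]
Step 2: x=[9.7593] v=[-0.2710]
Step 3: x=[9.7190] v=[-0.4029]
Step 4: x=[9.6659] v=[-0.5306]
Step 5: x=[9.6006] v=[-0.6527]
Step 6: x=[9.5238] v=[-0.7680]
Step 7: x=[9.4363] v=[-0.8753]
Step 8: x=[9.3390] v=[-0.9734]
Step 9: x=[9.2329] v=[-1.0613]
Step 10: x=[9.1191] v=[-1.1381]
Step 11: x=[8.9988] v=[-1.2030]
Step 12: x=[8.8733] v=[-1.2553]
Step 13: x=[8.7439] v=[-1.2944]
Step 14: x=[8.6119] v=[-1.3200]
Step 15: x=[8.4787] v=[-1.3317]
Step 16: x=[8.3458] v=[-1.3295]
Step 17: x=[8.2145] v=[-1.3134]
Step 18: x=[8.0862] v=[-1.2835]
Step 19: x=[7.9622] v=[-1.2402]
Step 20: x=[7.8438] v=[-1.1839]
Step 21: x=[7.7323] v=[-1.1152]
Step 22: x=[7.6288] v=[-1.0348]
Step 23: x=[7.5345] v=[-0.9435]
Step 24: x=[7.4503] v=[-0.8424]
Step 25: x=[7.3771] v=[-0.7324]
Step 26: x=[7.3156] v=[-0.6148]
Step 27: x=[7.2665] v=[-0.4907]
Step 28: x=[7.2304] v=[-0.3615]
Step 29: x=[7.2076] v=[-0.2285]
Step 30: x=[7.1983] v=[-0.0931]
Step 31: x=[7.2026] v=[0.0433]
First v>=0 after going negative at step 31, time=3.1000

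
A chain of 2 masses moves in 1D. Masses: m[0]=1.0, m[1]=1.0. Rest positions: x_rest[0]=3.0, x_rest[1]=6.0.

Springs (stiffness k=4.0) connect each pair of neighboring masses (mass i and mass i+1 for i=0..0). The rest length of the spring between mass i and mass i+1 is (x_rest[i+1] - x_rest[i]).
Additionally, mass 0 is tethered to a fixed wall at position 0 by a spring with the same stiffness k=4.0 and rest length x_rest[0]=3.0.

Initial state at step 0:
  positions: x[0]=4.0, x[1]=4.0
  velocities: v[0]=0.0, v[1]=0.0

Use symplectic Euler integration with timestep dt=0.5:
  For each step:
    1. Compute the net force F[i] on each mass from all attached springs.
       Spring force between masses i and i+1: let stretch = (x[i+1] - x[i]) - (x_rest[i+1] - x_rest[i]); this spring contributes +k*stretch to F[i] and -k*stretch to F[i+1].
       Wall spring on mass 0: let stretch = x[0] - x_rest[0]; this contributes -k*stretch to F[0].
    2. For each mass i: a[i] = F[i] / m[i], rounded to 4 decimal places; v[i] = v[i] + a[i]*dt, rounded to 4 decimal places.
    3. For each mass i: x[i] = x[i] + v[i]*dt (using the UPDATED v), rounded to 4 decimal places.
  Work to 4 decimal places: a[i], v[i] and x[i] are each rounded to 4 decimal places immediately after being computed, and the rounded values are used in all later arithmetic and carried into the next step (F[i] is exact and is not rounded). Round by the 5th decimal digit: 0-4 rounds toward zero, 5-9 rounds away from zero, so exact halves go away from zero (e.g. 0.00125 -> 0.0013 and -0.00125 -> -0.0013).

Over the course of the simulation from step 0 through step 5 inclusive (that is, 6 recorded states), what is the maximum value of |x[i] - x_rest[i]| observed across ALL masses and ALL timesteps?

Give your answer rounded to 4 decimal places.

Answer: 3.0000

Derivation:
Step 0: x=[4.0000 4.0000] v=[0.0000 0.0000]
Step 1: x=[0.0000 7.0000] v=[-8.0000 6.0000]
Step 2: x=[3.0000 6.0000] v=[6.0000 -2.0000]
Step 3: x=[6.0000 5.0000] v=[6.0000 -2.0000]
Step 4: x=[2.0000 8.0000] v=[-8.0000 6.0000]
Step 5: x=[2.0000 8.0000] v=[0.0000 0.0000]
Max displacement = 3.0000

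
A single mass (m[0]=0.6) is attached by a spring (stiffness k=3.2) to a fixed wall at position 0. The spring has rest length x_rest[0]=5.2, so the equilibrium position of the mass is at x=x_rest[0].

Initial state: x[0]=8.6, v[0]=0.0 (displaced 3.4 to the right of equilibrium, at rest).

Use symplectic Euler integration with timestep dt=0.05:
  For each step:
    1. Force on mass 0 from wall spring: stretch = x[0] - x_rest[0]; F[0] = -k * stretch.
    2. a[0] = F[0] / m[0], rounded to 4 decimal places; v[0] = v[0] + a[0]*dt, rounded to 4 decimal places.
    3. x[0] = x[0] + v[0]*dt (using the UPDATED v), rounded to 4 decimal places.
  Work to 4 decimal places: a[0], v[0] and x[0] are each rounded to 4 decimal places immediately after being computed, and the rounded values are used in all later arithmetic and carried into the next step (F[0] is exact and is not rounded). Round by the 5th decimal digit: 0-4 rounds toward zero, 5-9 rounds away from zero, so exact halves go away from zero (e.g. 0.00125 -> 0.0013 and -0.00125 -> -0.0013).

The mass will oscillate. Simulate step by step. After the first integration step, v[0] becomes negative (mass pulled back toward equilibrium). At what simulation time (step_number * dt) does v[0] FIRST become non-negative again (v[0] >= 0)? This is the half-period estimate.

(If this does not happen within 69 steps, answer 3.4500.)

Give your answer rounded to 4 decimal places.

Answer: 1.4000

Derivation:
Step 0: x=[8.6000] v=[0.0000]
Step 1: x=[8.5547] v=[-0.9067]
Step 2: x=[8.4646] v=[-1.8013]
Step 3: x=[8.3310] v=[-2.6719]
Step 4: x=[8.1557] v=[-3.5068]
Step 5: x=[7.9410] v=[-4.2950]
Step 6: x=[7.6897] v=[-5.0259]
Step 7: x=[7.4052] v=[-5.6898]
Step 8: x=[7.0913] v=[-6.2779]
Step 9: x=[6.7522] v=[-6.7822]
Step 10: x=[6.3924] v=[-7.1961]
Step 11: x=[6.0167] v=[-7.5141]
Step 12: x=[5.6301] v=[-7.7319]
Step 13: x=[5.2378] v=[-7.8466]
Step 14: x=[4.8450] v=[-7.8567]
Step 15: x=[4.4569] v=[-7.7620]
Step 16: x=[4.0787] v=[-7.5638]
Step 17: x=[3.7155] v=[-7.2648]
Step 18: x=[3.3721] v=[-6.8689]
Step 19: x=[3.0530] v=[-6.3815]
Step 20: x=[2.7626] v=[-5.8090]
Step 21: x=[2.5047] v=[-5.1590]
Step 22: x=[2.2827] v=[-4.4403]
Step 23: x=[2.0996] v=[-3.6624]
Step 24: x=[1.9578] v=[-2.8356]
Step 25: x=[1.8593] v=[-1.9710]
Step 26: x=[1.8053] v=[-1.0801]
Step 27: x=[1.7966] v=[-0.1748]
Step 28: x=[1.8332] v=[0.7328]
First v>=0 after going negative at step 28, time=1.4000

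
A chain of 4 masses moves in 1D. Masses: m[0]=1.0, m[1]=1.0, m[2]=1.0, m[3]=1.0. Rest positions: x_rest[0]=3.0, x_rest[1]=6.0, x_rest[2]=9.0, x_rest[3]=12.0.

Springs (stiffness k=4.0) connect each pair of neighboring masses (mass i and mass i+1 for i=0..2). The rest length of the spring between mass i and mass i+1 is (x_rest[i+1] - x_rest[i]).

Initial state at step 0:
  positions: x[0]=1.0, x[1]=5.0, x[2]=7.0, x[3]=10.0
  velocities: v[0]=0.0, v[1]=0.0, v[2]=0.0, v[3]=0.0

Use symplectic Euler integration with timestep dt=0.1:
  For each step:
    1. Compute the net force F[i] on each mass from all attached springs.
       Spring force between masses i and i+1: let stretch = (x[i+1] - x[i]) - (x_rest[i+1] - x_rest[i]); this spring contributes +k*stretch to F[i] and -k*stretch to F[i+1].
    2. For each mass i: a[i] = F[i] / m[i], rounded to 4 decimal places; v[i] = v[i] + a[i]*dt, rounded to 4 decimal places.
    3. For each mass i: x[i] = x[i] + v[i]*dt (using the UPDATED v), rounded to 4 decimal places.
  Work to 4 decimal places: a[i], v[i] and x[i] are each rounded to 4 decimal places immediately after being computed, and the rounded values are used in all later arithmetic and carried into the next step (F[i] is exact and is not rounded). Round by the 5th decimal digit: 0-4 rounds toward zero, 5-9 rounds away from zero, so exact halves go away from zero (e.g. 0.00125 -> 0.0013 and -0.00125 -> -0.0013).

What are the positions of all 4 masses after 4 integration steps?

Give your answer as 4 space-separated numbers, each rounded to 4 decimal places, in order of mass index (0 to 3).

Answer: 1.3320 4.3357 7.3106 10.0218

Derivation:
Step 0: x=[1.0000 5.0000 7.0000 10.0000] v=[0.0000 0.0000 0.0000 0.0000]
Step 1: x=[1.0400 4.9200 7.0400 10.0000] v=[0.4000 -0.8000 0.4000 0.0000]
Step 2: x=[1.1152 4.7696 7.1136 10.0016] v=[0.7520 -1.5040 0.7360 0.0160]
Step 3: x=[1.2166 4.5668 7.2090 10.0077] v=[1.0138 -2.0282 0.9536 0.0608]
Step 4: x=[1.3320 4.3357 7.3106 10.0218] v=[1.1539 -2.3114 1.0162 0.1413]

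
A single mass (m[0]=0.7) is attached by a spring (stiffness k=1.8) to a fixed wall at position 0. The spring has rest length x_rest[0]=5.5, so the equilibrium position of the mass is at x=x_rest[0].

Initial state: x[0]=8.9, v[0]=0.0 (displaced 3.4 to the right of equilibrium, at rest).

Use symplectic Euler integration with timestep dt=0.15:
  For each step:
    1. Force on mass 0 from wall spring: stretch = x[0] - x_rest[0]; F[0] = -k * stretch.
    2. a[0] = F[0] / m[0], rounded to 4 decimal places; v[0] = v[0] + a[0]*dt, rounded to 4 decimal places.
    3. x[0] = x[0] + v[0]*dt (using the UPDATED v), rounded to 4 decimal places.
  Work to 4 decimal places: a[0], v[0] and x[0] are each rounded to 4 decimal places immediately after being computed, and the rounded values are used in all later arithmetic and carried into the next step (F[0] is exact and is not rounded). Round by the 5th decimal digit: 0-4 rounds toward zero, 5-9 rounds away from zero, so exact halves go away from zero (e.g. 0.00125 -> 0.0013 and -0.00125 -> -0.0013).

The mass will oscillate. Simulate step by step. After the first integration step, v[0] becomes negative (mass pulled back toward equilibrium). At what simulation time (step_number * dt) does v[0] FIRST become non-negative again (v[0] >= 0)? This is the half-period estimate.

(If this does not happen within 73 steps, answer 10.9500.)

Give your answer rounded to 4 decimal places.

Step 0: x=[8.9000] v=[0.0000]
Step 1: x=[8.7033] v=[-1.3114]
Step 2: x=[8.3213] v=[-2.5470]
Step 3: x=[7.7760] v=[-3.6352]
Step 4: x=[7.0990] v=[-4.5131]
Step 5: x=[6.3295] v=[-5.1299]
Step 6: x=[5.5120] v=[-5.4499]
Step 7: x=[4.6938] v=[-5.4545]
Step 8: x=[3.9223] v=[-5.1435]
Step 9: x=[3.2421] v=[-4.5350]
Step 10: x=[2.6925] v=[-3.6641]
Step 11: x=[2.3053] v=[-2.5812]
Step 12: x=[2.1030] v=[-1.3490]
Step 13: x=[2.0972] v=[-0.0387]
Step 14: x=[2.2883] v=[1.2738]
First v>=0 after going negative at step 14, time=2.1000

Answer: 2.1000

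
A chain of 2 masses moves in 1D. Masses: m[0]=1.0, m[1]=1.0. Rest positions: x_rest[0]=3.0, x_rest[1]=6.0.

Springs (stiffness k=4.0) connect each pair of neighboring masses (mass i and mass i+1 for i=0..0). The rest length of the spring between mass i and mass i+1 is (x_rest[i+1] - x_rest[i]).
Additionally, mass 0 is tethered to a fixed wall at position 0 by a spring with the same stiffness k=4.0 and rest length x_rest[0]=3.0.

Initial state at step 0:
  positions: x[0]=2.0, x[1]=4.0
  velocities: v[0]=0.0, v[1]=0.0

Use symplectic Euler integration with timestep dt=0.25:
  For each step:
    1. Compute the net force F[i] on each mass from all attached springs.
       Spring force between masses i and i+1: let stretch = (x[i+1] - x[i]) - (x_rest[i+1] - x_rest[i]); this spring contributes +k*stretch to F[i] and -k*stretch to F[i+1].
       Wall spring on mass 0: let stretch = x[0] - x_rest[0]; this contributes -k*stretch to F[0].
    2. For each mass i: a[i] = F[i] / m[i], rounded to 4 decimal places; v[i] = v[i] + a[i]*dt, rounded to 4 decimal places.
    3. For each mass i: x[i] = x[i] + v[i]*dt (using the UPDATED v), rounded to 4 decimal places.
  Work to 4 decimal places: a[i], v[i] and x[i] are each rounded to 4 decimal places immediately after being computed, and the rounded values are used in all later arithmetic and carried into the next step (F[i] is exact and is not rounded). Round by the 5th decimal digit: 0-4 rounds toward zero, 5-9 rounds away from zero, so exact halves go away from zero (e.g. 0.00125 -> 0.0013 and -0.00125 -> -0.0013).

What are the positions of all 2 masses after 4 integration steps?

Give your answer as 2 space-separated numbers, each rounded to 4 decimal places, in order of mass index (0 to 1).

Step 0: x=[2.0000 4.0000] v=[0.0000 0.0000]
Step 1: x=[2.0000 4.2500] v=[0.0000 1.0000]
Step 2: x=[2.0625 4.6875] v=[0.2500 1.7500]
Step 3: x=[2.2656 5.2188] v=[0.8125 2.1250]
Step 4: x=[2.6406 5.7618] v=[1.5001 2.1718]

Answer: 2.6406 5.7618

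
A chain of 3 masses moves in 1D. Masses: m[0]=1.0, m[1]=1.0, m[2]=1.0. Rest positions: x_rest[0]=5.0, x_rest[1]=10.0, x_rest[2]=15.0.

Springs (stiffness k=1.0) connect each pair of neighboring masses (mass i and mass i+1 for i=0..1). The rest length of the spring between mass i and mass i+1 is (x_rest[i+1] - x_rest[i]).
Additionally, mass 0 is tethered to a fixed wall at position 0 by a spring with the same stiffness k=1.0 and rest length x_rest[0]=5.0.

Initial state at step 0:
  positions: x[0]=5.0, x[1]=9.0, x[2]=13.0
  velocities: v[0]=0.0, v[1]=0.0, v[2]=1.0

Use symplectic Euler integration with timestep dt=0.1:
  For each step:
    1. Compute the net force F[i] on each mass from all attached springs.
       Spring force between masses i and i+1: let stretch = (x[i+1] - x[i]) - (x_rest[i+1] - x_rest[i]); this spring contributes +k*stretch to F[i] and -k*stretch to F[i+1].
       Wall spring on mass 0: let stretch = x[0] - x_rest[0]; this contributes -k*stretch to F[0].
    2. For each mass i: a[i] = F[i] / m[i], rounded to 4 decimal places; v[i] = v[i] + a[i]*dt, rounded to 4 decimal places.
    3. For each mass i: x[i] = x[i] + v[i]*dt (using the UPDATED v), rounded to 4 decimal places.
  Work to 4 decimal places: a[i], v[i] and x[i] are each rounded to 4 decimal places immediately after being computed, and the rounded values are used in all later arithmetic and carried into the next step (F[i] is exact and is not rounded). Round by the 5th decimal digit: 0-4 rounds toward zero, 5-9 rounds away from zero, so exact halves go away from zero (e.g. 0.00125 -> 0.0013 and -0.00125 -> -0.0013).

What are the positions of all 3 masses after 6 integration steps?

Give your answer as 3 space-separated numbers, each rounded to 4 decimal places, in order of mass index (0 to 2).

Step 0: x=[5.0000 9.0000 13.0000] v=[0.0000 0.0000 1.0000]
Step 1: x=[4.9900 9.0000 13.1100] v=[-0.1000 0.0000 1.1000]
Step 2: x=[4.9702 9.0010 13.2289] v=[-0.1980 0.0100 1.1890]
Step 3: x=[4.9410 9.0040 13.3555] v=[-0.2919 0.0297 1.2662]
Step 4: x=[4.9030 9.0099 13.4886] v=[-0.3797 0.0586 1.3311]
Step 5: x=[4.8571 9.0195 13.6269] v=[-0.4593 0.0958 1.3832]
Step 6: x=[4.8042 9.0335 13.7692] v=[-0.5288 0.1403 1.4225]

Answer: 4.8042 9.0335 13.7692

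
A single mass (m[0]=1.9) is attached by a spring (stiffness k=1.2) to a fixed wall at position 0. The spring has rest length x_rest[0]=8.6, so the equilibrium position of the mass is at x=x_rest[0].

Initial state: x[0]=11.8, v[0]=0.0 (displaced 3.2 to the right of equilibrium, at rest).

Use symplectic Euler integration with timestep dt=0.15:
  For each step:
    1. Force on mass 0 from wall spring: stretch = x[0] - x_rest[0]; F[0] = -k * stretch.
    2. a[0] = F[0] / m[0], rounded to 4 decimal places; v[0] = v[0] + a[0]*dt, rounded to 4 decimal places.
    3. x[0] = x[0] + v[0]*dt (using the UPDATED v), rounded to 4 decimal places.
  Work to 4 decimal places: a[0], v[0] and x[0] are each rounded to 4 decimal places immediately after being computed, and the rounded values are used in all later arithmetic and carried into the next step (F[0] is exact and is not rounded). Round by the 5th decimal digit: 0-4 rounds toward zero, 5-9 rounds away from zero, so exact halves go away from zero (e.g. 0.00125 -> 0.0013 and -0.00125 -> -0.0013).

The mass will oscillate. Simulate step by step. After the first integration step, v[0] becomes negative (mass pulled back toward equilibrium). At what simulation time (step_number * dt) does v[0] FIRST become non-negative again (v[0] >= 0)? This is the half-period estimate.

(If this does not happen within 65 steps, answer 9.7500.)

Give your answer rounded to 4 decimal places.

Step 0: x=[11.8000] v=[0.0000]
Step 1: x=[11.7545] v=[-0.3032]
Step 2: x=[11.6642] v=[-0.6020]
Step 3: x=[11.5304] v=[-0.8923]
Step 4: x=[11.3549] v=[-1.1699]
Step 5: x=[11.1403] v=[-1.4309]
Step 6: x=[10.8896] v=[-1.6716]
Step 7: x=[10.6063] v=[-1.8885]
Step 8: x=[10.2945] v=[-2.0786]
Step 9: x=[9.9586] v=[-2.2391]
Step 10: x=[9.6034] v=[-2.3678]
Step 11: x=[9.2340] v=[-2.4629]
Step 12: x=[8.8556] v=[-2.5230]
Step 13: x=[8.4735] v=[-2.5472]
Step 14: x=[8.0932] v=[-2.5352]
Step 15: x=[7.7201] v=[-2.4872]
Step 16: x=[7.3595] v=[-2.4038]
Step 17: x=[7.0166] v=[-2.2863]
Step 18: x=[6.6962] v=[-2.1363]
Step 19: x=[6.4028] v=[-1.9559]
Step 20: x=[6.1406] v=[-1.7477]
Step 21: x=[5.9134] v=[-1.5147]
Step 22: x=[5.7244] v=[-1.2602]
Step 23: x=[5.5762] v=[-0.9878]
Step 24: x=[5.4710] v=[-0.7013]
Step 25: x=[5.4103] v=[-0.4049]
Step 26: x=[5.3949] v=[-0.1027]
Step 27: x=[5.4250] v=[0.2009]
First v>=0 after going negative at step 27, time=4.0500

Answer: 4.0500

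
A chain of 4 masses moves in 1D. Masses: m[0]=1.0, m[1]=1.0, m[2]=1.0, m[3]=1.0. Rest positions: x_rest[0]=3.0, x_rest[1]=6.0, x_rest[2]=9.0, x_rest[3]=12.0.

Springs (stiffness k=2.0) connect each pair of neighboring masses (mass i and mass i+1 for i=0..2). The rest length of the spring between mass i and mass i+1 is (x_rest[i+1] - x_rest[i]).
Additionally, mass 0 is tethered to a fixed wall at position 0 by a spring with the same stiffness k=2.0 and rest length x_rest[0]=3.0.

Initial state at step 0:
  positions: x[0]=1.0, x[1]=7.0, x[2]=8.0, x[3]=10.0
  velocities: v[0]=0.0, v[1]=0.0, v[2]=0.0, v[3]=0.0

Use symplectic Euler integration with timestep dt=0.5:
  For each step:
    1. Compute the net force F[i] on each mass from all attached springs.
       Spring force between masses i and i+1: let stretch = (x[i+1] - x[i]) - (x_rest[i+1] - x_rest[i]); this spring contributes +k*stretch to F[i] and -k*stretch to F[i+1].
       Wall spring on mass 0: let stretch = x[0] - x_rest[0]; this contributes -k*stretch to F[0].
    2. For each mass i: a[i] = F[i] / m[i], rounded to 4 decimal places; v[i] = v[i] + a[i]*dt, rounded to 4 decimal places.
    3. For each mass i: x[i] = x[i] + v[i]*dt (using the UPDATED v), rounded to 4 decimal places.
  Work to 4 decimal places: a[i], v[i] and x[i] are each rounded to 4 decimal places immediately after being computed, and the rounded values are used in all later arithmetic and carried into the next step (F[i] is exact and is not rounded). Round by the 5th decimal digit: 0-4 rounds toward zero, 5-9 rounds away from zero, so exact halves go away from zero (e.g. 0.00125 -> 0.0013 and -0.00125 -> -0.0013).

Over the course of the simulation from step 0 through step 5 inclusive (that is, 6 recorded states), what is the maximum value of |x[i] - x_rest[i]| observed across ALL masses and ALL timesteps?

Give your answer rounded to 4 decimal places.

Step 0: x=[1.0000 7.0000 8.0000 10.0000] v=[0.0000 0.0000 0.0000 0.0000]
Step 1: x=[3.5000 4.5000 8.5000 10.5000] v=[5.0000 -5.0000 1.0000 1.0000]
Step 2: x=[4.7500 3.5000 8.0000 11.5000] v=[2.5000 -2.0000 -1.0000 2.0000]
Step 3: x=[3.0000 5.3750 7.0000 12.2500] v=[-3.5000 3.7500 -2.0000 1.5000]
Step 4: x=[0.9375 6.8750 7.8125 11.8750] v=[-4.1250 3.0000 1.6250 -0.7500]
Step 5: x=[1.3750 5.8750 10.1875 10.9688] v=[0.8750 -2.0000 4.7500 -1.8125]
Max displacement = 2.5000

Answer: 2.5000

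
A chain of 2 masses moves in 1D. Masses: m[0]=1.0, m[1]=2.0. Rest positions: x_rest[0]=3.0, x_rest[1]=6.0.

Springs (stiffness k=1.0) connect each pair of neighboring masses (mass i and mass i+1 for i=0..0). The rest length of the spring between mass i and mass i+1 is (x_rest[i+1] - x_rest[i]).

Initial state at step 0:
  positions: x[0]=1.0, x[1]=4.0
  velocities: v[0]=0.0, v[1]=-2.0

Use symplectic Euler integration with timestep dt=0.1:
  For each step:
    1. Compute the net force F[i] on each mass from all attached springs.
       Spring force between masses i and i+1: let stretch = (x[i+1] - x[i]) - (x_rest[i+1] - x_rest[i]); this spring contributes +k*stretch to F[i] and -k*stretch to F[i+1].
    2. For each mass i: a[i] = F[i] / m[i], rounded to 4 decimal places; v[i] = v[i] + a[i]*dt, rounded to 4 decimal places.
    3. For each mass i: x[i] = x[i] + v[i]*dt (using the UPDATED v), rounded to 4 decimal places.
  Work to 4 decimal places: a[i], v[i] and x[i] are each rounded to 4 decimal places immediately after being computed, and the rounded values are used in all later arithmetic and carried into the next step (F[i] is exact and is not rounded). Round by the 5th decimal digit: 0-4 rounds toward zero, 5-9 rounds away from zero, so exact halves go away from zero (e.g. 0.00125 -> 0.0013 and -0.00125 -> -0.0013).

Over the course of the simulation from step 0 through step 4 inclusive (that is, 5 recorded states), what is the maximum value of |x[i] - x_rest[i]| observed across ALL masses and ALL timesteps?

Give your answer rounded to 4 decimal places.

Answer: 2.7901

Derivation:
Step 0: x=[1.0000 4.0000] v=[0.0000 -2.0000]
Step 1: x=[1.0000 3.8000] v=[0.0000 -2.0000]
Step 2: x=[0.9980 3.6010] v=[-0.0200 -1.9900]
Step 3: x=[0.9920 3.4040] v=[-0.0597 -1.9702]
Step 4: x=[0.9802 3.2099] v=[-0.1185 -1.9408]
Max displacement = 2.7901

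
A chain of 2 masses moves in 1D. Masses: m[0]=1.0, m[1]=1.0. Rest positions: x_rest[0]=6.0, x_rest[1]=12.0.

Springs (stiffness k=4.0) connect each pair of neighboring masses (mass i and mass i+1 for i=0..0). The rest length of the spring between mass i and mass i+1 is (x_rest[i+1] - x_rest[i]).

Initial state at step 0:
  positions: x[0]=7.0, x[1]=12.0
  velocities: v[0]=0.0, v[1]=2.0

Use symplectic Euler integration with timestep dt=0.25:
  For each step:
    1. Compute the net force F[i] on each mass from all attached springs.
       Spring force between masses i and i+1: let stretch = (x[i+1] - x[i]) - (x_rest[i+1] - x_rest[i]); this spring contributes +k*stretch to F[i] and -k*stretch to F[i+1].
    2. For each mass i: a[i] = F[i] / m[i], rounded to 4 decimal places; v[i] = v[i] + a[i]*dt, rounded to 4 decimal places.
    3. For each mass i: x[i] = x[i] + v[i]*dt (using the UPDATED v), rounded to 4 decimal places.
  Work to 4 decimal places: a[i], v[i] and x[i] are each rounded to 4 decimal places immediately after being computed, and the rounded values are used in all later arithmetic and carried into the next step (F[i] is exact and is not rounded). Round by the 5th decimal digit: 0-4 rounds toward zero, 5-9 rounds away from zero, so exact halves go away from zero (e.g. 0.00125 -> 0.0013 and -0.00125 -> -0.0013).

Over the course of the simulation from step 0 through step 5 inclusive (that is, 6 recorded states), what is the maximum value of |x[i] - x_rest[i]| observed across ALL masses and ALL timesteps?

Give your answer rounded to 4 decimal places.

Step 0: x=[7.0000 12.0000] v=[0.0000 2.0000]
Step 1: x=[6.7500 12.7500] v=[-1.0000 3.0000]
Step 2: x=[6.5000 13.5000] v=[-1.0000 3.0000]
Step 3: x=[6.5000 14.0000] v=[0.0000 2.0000]
Step 4: x=[6.8750 14.1250] v=[1.5000 0.5000]
Step 5: x=[7.5625 13.9375] v=[2.7500 -0.7500]
Max displacement = 2.1250

Answer: 2.1250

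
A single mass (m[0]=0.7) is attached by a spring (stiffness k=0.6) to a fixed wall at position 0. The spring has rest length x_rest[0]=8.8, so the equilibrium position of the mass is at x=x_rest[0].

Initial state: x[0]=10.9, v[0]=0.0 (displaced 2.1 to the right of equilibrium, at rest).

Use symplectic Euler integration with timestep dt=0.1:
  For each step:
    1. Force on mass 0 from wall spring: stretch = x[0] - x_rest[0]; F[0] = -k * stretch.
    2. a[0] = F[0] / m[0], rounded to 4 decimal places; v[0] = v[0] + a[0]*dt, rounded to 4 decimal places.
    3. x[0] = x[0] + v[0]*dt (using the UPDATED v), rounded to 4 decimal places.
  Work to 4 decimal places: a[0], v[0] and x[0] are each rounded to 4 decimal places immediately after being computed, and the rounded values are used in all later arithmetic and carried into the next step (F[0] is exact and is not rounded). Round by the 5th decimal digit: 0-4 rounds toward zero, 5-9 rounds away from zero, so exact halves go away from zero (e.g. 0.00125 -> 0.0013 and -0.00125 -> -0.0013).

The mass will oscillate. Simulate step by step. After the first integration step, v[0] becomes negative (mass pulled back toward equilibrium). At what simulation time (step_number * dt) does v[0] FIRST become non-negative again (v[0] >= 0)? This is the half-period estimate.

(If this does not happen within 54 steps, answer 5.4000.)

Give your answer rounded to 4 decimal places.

Step 0: x=[10.9000] v=[0.0000]
Step 1: x=[10.8820] v=[-0.1800]
Step 2: x=[10.8462] v=[-0.3585]
Step 3: x=[10.7928] v=[-0.5339]
Step 4: x=[10.7223] v=[-0.7047]
Step 5: x=[10.6354] v=[-0.8695]
Step 6: x=[10.5327] v=[-1.0268]
Step 7: x=[10.4152] v=[-1.1753]
Step 8: x=[10.2838] v=[-1.3138]
Step 9: x=[10.1397] v=[-1.4410]
Step 10: x=[9.9841] v=[-1.5558]
Step 11: x=[9.8184] v=[-1.6573]
Step 12: x=[9.6439] v=[-1.7446]
Step 13: x=[9.4622] v=[-1.8169]
Step 14: x=[9.2748] v=[-1.8737]
Step 15: x=[9.0834] v=[-1.9144]
Step 16: x=[8.8895] v=[-1.9387]
Step 17: x=[8.6949] v=[-1.9464]
Step 18: x=[8.5012] v=[-1.9374]
Step 19: x=[8.3100] v=[-1.9118]
Step 20: x=[8.1230] v=[-1.8698]
Step 21: x=[7.9418] v=[-1.8118]
Step 22: x=[7.7680] v=[-1.7382]
Step 23: x=[7.6030] v=[-1.6497]
Step 24: x=[7.4483] v=[-1.5471]
Step 25: x=[7.3052] v=[-1.4312]
Step 26: x=[7.1749] v=[-1.3031]
Step 27: x=[7.0585] v=[-1.1638]
Step 28: x=[6.9571] v=[-1.0145]
Step 29: x=[6.8715] v=[-0.8565]
Step 30: x=[6.8024] v=[-0.6912]
Step 31: x=[6.7504] v=[-0.5200]
Step 32: x=[6.7160] v=[-0.3443]
Step 33: x=[6.6994] v=[-0.1657]
Step 34: x=[6.7008] v=[0.0144]
First v>=0 after going negative at step 34, time=3.4000

Answer: 3.4000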